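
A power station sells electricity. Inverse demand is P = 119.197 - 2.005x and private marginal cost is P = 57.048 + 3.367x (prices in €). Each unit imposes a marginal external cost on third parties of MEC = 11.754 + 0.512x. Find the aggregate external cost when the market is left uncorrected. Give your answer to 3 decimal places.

€170.247

Market equilibrium (private): 57.048 + 3.367x = 119.197 - 2.005x → x_m = 11.5691.
Total external cost = ∫₀^{x_m} (11.754 + 0.512x) dx = 11.754×11.5691 + ½×0.512×11.5691² = 170.2473.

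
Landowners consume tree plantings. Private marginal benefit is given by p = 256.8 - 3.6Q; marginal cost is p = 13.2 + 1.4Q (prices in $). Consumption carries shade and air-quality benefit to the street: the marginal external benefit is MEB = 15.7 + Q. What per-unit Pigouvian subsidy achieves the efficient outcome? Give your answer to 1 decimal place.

subsidy = $80.5 per unit

Social marginal benefit = demand + MEB = 272.5 - 2.6Q.
Set SMB = MC: 272.5 - 2.6Q = 13.2 + 1.4Q → Q* = 64.8250.
The Pigouvian subsidy equals MEB at Q*: 15.7 + 1.0×64.8250 = 80.5250.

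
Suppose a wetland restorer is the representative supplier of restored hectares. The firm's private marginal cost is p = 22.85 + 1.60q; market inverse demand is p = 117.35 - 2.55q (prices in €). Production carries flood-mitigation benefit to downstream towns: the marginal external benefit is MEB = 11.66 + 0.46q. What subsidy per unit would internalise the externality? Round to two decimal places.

Social marginal cost = private MC − MEB = 11.19 + 1.14q.
Set SMC = demand: 11.19 + 1.14q = 117.35 - 2.55q → q* = 28.7696.
The Pigouvian subsidy equals MEB at q*: 11.66 + 0.46×28.7696 = 24.8940.

subsidy = €24.89 per unit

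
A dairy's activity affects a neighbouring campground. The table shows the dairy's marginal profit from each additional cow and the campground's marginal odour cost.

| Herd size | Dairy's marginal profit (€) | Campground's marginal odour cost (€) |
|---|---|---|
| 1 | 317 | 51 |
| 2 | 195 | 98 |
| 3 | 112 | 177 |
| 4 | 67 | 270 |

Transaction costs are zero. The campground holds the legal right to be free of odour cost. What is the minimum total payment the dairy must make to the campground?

€149

Efficient level: marginal profit ≥ marginal odour cost through level 2, so k* = 2.
With the campground holding the right, the dairy must at least compensate total damage at k*: 51 + 98 = 149.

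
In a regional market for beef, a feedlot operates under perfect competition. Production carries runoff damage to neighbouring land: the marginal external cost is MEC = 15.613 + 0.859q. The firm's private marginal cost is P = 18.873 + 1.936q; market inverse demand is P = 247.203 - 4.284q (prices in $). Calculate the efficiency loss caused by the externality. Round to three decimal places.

Market equilibrium (private): 18.873 + 1.936q = 247.203 - 4.284q → q_m = 36.7090.
Social marginal cost = private MC + MEC = 34.486 + 2.795q.
Set SMC = demand: 34.486 + 2.795q = 247.203 - 4.284q → q* = 30.0490.
The loss is the area between SMC and demand from q* to q_m; with linear curves that's a triangle of height MEC(q_m).
DWL = ½ × 6.6600 × 47.1460 = 156.9962.

DWL = $156.996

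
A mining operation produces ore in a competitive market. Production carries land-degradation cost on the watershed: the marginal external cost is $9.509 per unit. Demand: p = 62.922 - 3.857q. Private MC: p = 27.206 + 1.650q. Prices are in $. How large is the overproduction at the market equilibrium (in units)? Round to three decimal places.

Market equilibrium (private): 27.206 + 1.650q = 62.922 - 3.857q → q_m = 6.4856.
Social marginal cost = private MC + MEC = 36.715 + 1.650q.
Set SMC = demand: 36.715 + 1.650q = 62.922 - 3.857q → q* = 4.7589.
Gap = |6.4856 − 4.7589| = 1.7267.

1.727 units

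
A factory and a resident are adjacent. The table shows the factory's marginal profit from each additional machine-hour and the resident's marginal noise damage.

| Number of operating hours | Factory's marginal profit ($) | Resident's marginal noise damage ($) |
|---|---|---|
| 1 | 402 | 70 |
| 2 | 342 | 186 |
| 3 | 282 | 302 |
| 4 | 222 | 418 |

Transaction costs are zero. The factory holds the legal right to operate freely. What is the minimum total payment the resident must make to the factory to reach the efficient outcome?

$504

Left alone the factory would choose level 4 (marginal profit stays positive).
Efficient level: k* = 2 (marginal profit ≥ marginal noise damage through 2).
The resident must at least cover the factory's forgone profit from cutting 4→2: 282 + 222 = 504.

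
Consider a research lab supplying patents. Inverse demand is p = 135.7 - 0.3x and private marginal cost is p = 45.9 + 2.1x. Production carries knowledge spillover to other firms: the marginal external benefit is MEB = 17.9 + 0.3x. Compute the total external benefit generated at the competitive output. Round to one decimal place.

879.8

Market equilibrium (private): 45.9 + 2.1x = 135.7 - 0.3x → x_m = 37.4167.
Total external benefit = ∫₀^{x_m} (17.9 + 0.3x) dx = 17.9×37.4167 + ½×0.3×37.4167² = 879.7603.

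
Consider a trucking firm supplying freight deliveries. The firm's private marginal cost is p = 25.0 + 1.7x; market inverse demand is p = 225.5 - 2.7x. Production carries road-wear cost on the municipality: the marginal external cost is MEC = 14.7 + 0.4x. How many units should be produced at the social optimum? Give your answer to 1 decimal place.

Social marginal cost = private MC + MEC = 39.7 + 2.1x.
Set SMC = demand: 39.7 + 2.1x = 225.5 - 2.7x → x* = 38.7083.

x* = 38.7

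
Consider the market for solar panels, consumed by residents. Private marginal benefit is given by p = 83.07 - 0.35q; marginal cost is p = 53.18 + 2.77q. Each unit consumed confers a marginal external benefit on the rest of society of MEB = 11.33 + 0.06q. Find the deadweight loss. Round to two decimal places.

Market equilibrium (private): 53.18 + 2.77q = 83.07 - 0.35q → q_m = 9.5801.
Social marginal benefit = demand + MEB = 94.40 - 0.29q.
Set SMB = MC: 94.40 - 0.29q = 53.18 + 2.77q → q* = 13.4706.
Between q* and q_m the wedge SMB − MC runs linearly from 0 to MEB(q_m), so the loss is a triangle.
DWL = ½ × 3.8905 × 11.9048 = 23.1578.

DWL = 23.16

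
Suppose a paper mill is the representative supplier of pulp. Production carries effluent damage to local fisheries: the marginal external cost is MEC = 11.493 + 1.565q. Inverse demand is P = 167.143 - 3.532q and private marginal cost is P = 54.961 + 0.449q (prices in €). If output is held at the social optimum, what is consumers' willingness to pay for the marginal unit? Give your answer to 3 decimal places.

Social marginal cost = private MC + MEC = 66.454 + 2.014q.
Set SMC = demand: 66.454 + 2.014q = 167.143 - 3.532q → q* = 18.1552.
Consumer price on the demand curve at q*: 167.143 − 3.532×18.1552 = 103.0188.

P = €103.019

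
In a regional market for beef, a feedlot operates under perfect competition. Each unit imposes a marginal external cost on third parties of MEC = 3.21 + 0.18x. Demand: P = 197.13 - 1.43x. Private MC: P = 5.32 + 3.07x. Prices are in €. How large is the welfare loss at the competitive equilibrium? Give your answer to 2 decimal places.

Market equilibrium (private): 5.32 + 3.07x = 197.13 - 1.43x → x_m = 42.6244.
Social marginal cost = private MC + MEC = 8.53 + 3.25x.
Set SMC = demand: 8.53 + 3.25x = 197.13 - 1.43x → x* = 40.2991.
Between x* and x_m the wedge SMC − demand runs linearly from 0 to MEC(x_m), so the loss is a triangle.
DWL = ½ × 2.3253 × 10.8824 = 12.6524.

DWL = €12.65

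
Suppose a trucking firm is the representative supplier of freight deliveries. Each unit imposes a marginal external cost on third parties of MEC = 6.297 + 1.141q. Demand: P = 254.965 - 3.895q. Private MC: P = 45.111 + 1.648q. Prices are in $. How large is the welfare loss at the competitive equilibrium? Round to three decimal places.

Market equilibrium (private): 45.111 + 1.648q = 254.965 - 3.895q → q_m = 37.8593.
Social marginal cost = private MC + MEC = 51.408 + 2.789q.
Set SMC = demand: 51.408 + 2.789q = 254.965 - 3.895q → q* = 30.4544.
The loss is the area between SMC and demand from q* to q_m; with linear curves that's a triangle of height MEC(q_m).
DWL = ½ × 7.4049 × 49.4944 = 183.2505.

DWL = $183.251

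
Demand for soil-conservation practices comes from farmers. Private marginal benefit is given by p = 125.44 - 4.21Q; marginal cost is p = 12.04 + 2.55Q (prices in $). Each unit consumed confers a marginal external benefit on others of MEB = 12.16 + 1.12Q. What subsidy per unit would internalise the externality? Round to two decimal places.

Social marginal benefit = demand + MEB = 137.60 - 3.09Q.
Set SMB = MC: 137.60 - 3.09Q = 12.04 + 2.55Q → Q* = 22.2624.
The Pigouvian subsidy equals MEB at Q*: 12.16 + 1.12×22.2624 = 37.0939.

subsidy = $37.09 per unit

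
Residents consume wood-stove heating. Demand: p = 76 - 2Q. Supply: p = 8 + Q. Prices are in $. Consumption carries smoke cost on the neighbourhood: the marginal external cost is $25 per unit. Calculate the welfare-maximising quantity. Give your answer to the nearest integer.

Social marginal benefit = demand − MEC = 51 - 2Q.
Set SMB = MC: 51 - 2Q = 8 + Q → Q* = 14.3333.

Q* = 14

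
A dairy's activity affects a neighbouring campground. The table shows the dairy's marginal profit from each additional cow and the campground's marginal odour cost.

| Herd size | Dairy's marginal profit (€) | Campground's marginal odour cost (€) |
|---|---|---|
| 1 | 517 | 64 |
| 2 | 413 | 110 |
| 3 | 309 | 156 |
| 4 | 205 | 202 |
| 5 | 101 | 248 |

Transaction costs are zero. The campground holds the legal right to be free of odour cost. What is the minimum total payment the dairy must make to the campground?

Efficient level: marginal profit ≥ marginal odour cost through level 4, so k* = 4.
With the campground holding the right, the dairy must at least compensate total damage at k*: 64 + 110 + 156 + 202 = 532.

€532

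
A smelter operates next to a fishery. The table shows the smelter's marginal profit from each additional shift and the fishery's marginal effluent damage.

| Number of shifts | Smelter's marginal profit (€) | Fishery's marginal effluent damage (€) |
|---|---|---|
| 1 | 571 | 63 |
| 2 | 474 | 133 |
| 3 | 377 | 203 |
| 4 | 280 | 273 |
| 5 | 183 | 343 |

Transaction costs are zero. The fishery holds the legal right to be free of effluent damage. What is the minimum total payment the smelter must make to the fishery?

€672

Efficient level: marginal profit ≥ marginal effluent damage through level 4, so k* = 4.
With the fishery holding the right, the smelter must at least compensate total damage at k*: 63 + 133 + 203 + 273 = 672.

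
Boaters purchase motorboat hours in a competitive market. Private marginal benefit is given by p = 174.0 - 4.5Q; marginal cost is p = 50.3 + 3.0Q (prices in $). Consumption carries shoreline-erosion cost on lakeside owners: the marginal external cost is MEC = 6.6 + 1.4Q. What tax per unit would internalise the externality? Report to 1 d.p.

tax = $25.0 per unit

Social marginal benefit = demand − MEC = 167.4 - 5.9Q.
Set SMB = MC: 167.4 - 5.9Q = 50.3 + 3.0Q → Q* = 13.1573.
The Pigouvian tax equals MEC at Q*: 6.6 + 1.4×13.1573 = 25.0202.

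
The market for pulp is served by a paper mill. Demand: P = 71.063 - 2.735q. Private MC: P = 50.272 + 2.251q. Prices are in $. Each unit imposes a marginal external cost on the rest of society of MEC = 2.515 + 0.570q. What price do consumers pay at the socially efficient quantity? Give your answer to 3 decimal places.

P = $62.066

Social marginal cost = private MC + MEC = 52.787 + 2.821q.
Set SMC = demand: 52.787 + 2.821q = 71.063 - 2.735q → q* = 3.2894.
Consumer price on the demand curve at q*: 71.063 − 2.735×3.2894 = 62.0665.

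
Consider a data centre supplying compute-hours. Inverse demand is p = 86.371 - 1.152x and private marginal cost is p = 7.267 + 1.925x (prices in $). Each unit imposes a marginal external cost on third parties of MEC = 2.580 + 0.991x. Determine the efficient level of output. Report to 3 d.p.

Social marginal cost = private MC + MEC = 9.847 + 2.916x.
Set SMC = demand: 9.847 + 2.916x = 86.371 - 1.152x → x* = 18.8112.

x* = 18.811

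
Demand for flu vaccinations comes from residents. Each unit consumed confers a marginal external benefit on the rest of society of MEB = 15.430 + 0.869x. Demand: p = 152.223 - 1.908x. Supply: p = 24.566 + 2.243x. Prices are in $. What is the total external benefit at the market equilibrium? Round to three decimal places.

Market equilibrium (private): 24.566 + 2.243x = 152.223 - 1.908x → x_m = 30.7533.
Total external benefit = ∫₀^{x_m} (15.430 + 0.869x) dx = 15.430×30.7533 + ½×0.869×30.7533² = 885.4585.

$885.459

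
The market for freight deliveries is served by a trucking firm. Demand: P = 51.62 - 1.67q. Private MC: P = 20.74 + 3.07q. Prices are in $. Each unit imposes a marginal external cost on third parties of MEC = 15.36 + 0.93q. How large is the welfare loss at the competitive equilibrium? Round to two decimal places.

Market equilibrium (private): 20.74 + 3.07q = 51.62 - 1.67q → q_m = 6.5148.
Social marginal cost = private MC + MEC = 36.10 + 4.00q.
Set SMC = demand: 36.10 + 4.00q = 51.62 - 1.67q → q* = 2.7372.
The loss is the area between SMC and demand from q* to q_m; with linear curves that's a triangle of height MEC(q_m).
DWL = ½ × 3.7776 × 21.4187 = 40.4556.

DWL = $40.46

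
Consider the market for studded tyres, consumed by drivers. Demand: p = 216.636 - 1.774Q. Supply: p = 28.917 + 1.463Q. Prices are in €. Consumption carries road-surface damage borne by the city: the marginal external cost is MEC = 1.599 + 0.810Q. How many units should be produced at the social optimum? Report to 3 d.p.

Q* = 45.990

Social marginal benefit = demand − MEC = 215.037 - 2.584Q.
Set SMB = MC: 215.037 - 2.584Q = 28.917 + 1.463Q → Q* = 45.9896.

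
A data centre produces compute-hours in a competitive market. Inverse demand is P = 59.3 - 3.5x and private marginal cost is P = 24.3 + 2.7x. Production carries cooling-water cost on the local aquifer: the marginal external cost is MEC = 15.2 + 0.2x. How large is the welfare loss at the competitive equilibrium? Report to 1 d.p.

Market equilibrium (private): 24.3 + 2.7x = 59.3 - 3.5x → x_m = 5.6452.
Social marginal cost = private MC + MEC = 39.5 + 2.9x.
Set SMC = demand: 39.5 + 2.9x = 59.3 - 3.5x → x* = 3.0938.
The loss is the area between SMC and demand from x* to x_m; with linear curves that's a triangle of height MEC(x_m).
DWL = ½ × 2.5514 × 16.3290 = 20.8309.

DWL = 20.8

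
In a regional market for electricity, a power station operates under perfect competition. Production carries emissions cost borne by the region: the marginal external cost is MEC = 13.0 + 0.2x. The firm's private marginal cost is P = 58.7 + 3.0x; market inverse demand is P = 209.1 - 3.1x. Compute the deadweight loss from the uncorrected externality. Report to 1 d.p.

Market equilibrium (private): 58.7 + 3.0x = 209.1 - 3.1x → x_m = 24.6557.
Social marginal cost = private MC + MEC = 71.7 + 3.2x.
Set SMC = demand: 71.7 + 3.2x = 209.1 - 3.1x → x* = 21.8095.
Height of the DWL triangle at x_m is SMC(x_m) − demand(x_m) = MEC(x_m) = 17.9311.
DWL = ½ × 2.8462 × 17.9311 = 25.5177.

DWL = 25.5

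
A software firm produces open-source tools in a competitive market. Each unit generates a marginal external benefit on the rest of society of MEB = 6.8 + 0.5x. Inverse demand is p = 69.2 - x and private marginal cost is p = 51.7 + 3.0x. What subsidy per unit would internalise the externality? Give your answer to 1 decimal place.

subsidy = 10.3 per unit

Social marginal cost = private MC − MEB = 44.9 + 2.5x.
Set SMC = demand: 44.9 + 2.5x = 69.2 - x → x* = 6.9429.
The Pigouvian subsidy equals MEB at x*: 6.8 + 0.5×6.9429 = 10.2715.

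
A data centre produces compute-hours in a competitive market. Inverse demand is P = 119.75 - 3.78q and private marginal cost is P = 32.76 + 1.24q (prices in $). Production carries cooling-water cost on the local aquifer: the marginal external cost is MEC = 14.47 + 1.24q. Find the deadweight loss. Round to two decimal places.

Market equilibrium (private): 32.76 + 1.24q = 119.75 - 3.78q → q_m = 17.3287.
Social marginal cost = private MC + MEC = 47.23 + 2.48q.
Set SMC = demand: 47.23 + 2.48q = 119.75 - 3.78q → q* = 11.5847.
Between q* and q_m the wedge SMC − demand runs linearly from 0 to MEC(q_m), so the loss is a triangle.
DWL = ½ × 5.7440 × 35.9576 = 103.2702.

DWL = $103.27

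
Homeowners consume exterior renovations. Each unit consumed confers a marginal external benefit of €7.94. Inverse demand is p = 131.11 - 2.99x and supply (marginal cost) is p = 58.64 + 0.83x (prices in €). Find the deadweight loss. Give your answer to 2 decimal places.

DWL = €8.25

Market equilibrium (private): 58.64 + 0.83x = 131.11 - 2.99x → x_m = 18.9712.
Social marginal benefit = demand + MEB = 139.05 - 2.99x.
Set SMB = MC: 139.05 - 2.99x = 58.64 + 0.83x → x* = 21.0497.
The welfare-loss triangle has base |x_m − x*| and height MEB(x_m) (the vertical gap between SMB and MC is zero at x* and MEB at x_m).
DWL = ½ × 2.0785 × 7.9400 = 8.2516.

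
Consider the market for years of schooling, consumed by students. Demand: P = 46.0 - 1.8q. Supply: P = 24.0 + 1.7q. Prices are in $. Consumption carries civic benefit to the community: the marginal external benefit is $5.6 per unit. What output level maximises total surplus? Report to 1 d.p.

q* = 7.9

Social marginal benefit = demand + MEB = 51.6 - 1.8q.
Set SMB = MC: 51.6 - 1.8q = 24.0 + 1.7q → q* = 7.8857.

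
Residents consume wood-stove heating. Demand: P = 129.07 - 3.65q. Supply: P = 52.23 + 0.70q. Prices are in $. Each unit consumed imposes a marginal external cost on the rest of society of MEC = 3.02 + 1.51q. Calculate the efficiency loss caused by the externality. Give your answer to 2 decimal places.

DWL = $75.23

Market equilibrium (private): 52.23 + 0.70q = 129.07 - 3.65q → q_m = 17.6644.
Social marginal benefit = demand − MEC = 126.05 - 5.16q.
Set SMB = MC: 126.05 - 5.16q = 52.23 + 0.70q → q* = 12.5973.
The welfare-loss triangle has base |q_m − q*| and height MEC(q_m) (the vertical gap between SMB and MC is zero at q* and MEC at q_m).
DWL = ½ × 5.0671 × 29.6932 = 75.2292.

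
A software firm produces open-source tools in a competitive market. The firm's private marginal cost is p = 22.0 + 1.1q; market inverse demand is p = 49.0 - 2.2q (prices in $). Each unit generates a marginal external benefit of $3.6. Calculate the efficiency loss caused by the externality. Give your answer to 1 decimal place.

Market equilibrium (private): 22.0 + 1.1q = 49.0 - 2.2q → q_m = 8.1818.
Social marginal cost = private MC − MEB = 18.4 + 1.1q.
Set SMC = demand: 18.4 + 1.1q = 49.0 - 2.2q → q* = 9.2727.
Between q* and q_m the wedge demand − SMC runs linearly from 0 to MEB(q_m), so the loss is a triangle.
DWL = ½ × 1.0909 × 3.6000 = 1.9636.

DWL = $2.0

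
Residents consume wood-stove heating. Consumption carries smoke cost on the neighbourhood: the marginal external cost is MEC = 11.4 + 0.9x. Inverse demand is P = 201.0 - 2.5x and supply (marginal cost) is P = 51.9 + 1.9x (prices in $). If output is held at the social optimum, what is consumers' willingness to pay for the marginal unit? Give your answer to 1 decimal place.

Social marginal benefit = demand − MEC = 189.6 - 3.4x.
Set SMB = MC: 189.6 - 3.4x = 51.9 + 1.9x → x* = 25.9811.
Consumer price on the demand curve at x*: 201.0 − 2.5×25.9811 = 136.0473.

P = $136.0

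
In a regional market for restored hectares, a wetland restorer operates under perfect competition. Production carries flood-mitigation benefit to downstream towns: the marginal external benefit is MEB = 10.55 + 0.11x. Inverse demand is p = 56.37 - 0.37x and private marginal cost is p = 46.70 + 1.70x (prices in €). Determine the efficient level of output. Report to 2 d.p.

x* = 10.32

Social marginal cost = private MC − MEB = 36.15 + 1.59x.
Set SMC = demand: 36.15 + 1.59x = 56.37 - 0.37x → x* = 10.3163.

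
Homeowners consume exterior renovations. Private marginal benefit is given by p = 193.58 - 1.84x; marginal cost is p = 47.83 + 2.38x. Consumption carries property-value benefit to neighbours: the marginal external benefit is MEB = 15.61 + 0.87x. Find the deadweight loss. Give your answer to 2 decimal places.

DWL = 311.14

Market equilibrium (private): 47.83 + 2.38x = 193.58 - 1.84x → x_m = 34.5379.
Social marginal benefit = demand + MEB = 209.19 - 0.97x.
Set SMB = MC: 209.19 - 0.97x = 47.83 + 2.38x → x* = 48.1672.
Between x* and x_m the wedge SMB − MC runs linearly from 0 to MEB(x_m), so the loss is a triangle.
DWL = ½ × 13.6293 × 45.6580 = 311.1433.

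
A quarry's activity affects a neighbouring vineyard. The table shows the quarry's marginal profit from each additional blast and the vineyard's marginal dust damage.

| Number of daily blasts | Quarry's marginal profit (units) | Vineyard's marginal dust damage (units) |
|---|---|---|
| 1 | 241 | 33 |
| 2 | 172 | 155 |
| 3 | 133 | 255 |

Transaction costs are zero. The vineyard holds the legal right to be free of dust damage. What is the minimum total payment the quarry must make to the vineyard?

188

Efficient level: marginal profit ≥ marginal dust damage through level 2, so k* = 2.
With the vineyard holding the right, the quarry must at least compensate total damage at k*: 33 + 155 = 188.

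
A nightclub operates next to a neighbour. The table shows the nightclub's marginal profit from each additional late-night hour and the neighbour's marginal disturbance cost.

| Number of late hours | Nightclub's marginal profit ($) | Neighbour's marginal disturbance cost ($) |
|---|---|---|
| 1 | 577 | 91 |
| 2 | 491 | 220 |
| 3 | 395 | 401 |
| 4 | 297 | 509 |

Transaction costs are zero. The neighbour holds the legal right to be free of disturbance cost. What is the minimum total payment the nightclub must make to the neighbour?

$311

Efficient level: marginal profit ≥ marginal disturbance cost through level 2, so k* = 2.
With the neighbour holding the right, the nightclub must at least compensate total damage at k*: 91 + 220 = 311.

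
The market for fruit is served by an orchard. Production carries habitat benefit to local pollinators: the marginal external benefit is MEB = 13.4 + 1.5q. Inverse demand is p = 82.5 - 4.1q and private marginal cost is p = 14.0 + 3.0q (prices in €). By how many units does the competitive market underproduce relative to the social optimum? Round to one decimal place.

Market equilibrium (private): 14.0 + 3.0q = 82.5 - 4.1q → q_m = 9.6479.
Social marginal cost = private MC − MEB = 0.6 + 1.5q.
Set SMC = demand: 0.6 + 1.5q = 82.5 - 4.1q → q* = 14.6250.
Gap = |9.6479 − 14.6250| = 4.9771.

5.0 units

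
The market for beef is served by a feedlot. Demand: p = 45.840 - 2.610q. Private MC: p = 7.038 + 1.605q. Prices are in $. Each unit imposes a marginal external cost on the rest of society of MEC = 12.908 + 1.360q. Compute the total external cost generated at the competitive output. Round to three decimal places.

Market equilibrium (private): 7.038 + 1.605q = 45.840 - 2.610q → q_m = 9.2057.
Total external cost = ∫₀^{q_m} (12.908 + 1.360q) dq = 12.908×9.2057 + ½×1.360×9.2057² = 176.4537.

$176.454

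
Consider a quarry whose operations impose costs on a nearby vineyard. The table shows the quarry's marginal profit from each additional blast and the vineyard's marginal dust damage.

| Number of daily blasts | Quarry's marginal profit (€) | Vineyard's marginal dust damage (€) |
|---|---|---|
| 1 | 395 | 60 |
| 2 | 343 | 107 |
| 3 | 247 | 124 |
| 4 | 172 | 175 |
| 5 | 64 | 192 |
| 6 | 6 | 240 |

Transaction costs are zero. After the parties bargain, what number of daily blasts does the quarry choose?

3

Bargaining reaches the level where marginal profit last exceeds marginal dust damage.
That holds through level 3 (247 ≥ 124) but not at 4 (172 < 175).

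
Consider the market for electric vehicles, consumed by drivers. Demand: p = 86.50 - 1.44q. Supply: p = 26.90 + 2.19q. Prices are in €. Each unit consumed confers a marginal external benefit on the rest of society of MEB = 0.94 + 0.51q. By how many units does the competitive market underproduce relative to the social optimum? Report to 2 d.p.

2.99 units

Market equilibrium (private): 26.90 + 2.19q = 86.50 - 1.44q → q_m = 16.4187.
Social marginal benefit = demand + MEB = 87.44 - 0.93q.
Set SMB = MC: 87.44 - 0.93q = 26.90 + 2.19q → q* = 19.4038.
Gap = |16.4187 − 19.4038| = 2.9851.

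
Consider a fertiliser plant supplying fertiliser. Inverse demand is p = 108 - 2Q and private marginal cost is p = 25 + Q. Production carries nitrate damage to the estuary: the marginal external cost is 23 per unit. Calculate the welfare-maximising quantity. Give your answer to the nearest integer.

Social marginal cost = private MC + MEC = 48 + Q.
Set SMC = demand: 48 + Q = 108 - 2Q → Q* = 20.0000.

Q* = 20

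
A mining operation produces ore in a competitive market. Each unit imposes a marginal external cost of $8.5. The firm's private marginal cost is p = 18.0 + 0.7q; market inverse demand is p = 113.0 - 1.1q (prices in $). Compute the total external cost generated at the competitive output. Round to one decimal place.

$448.6

Market equilibrium (private): 18.0 + 0.7q = 113.0 - 1.1q → q_m = 52.7778.
Total external cost = MEC × q_m = 8.5 × 52.7778 = 448.6113.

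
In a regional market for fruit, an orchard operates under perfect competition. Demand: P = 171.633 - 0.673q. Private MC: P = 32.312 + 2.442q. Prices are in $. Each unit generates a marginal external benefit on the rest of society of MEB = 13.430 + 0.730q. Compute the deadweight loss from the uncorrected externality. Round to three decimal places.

Market equilibrium (private): 32.312 + 2.442q = 171.633 - 0.673q → q_m = 44.7258.
Social marginal cost = private MC − MEB = 18.882 + 1.712q.
Set SMC = demand: 18.882 + 1.712q = 171.633 - 0.673q → q* = 64.0465.
The welfare-loss triangle has base |q_m − q*| and height MEB(q_m) (the vertical gap between SMC and demand is zero at q* and MEB at q_m).
DWL = ½ × 19.3207 × 46.0799 = 445.1480.

DWL = $445.148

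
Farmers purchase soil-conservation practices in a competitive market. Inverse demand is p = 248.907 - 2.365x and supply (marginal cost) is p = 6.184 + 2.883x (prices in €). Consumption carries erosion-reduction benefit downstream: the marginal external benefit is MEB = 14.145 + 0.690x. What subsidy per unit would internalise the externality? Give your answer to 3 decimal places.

Social marginal benefit = demand + MEB = 263.052 - 1.675x.
Set SMB = MC: 263.052 - 1.675x = 6.184 + 2.883x → x* = 56.3554.
The Pigouvian subsidy equals MEB at x*: 14.145 + 0.690×56.3554 = 53.0302.

subsidy = €53.030 per unit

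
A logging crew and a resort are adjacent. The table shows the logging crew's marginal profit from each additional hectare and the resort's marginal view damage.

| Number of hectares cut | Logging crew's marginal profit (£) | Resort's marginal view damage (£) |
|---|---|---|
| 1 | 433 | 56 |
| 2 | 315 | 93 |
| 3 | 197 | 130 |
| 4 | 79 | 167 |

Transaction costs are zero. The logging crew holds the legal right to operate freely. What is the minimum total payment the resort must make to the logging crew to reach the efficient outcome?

£79

Left alone the logging crew would choose level 4 (marginal profit stays positive).
Efficient level: k* = 3 (marginal profit ≥ marginal view damage through 3).
The resort must at least cover the logging crew's forgone profit from cutting 4→3: 79 = 79.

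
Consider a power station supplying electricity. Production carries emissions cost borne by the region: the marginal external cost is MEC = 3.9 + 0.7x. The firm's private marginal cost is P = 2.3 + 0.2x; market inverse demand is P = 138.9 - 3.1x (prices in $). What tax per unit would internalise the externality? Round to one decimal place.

tax = $27.1 per unit

Social marginal cost = private MC + MEC = 6.2 + 0.9x.
Set SMC = demand: 6.2 + 0.9x = 138.9 - 3.1x → x* = 33.1750.
The Pigouvian tax equals MEC at x*: 3.9 + 0.7×33.1750 = 27.1225.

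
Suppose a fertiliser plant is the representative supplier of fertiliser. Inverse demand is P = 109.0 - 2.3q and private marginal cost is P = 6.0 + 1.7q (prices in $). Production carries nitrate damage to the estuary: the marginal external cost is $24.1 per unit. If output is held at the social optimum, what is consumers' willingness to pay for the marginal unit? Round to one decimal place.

P = $63.6

Social marginal cost = private MC + MEC = 30.1 + 1.7q.
Set SMC = demand: 30.1 + 1.7q = 109.0 - 2.3q → q* = 19.7250.
Consumer price on the demand curve at q*: 109.0 − 2.3×19.7250 = 63.6325.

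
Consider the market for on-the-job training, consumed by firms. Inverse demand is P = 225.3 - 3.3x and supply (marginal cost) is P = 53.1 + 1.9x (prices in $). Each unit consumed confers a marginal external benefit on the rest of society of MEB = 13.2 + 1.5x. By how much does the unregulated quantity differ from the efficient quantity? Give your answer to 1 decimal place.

Market equilibrium (private): 53.1 + 1.9x = 225.3 - 3.3x → x_m = 33.1154.
Social marginal benefit = demand + MEB = 238.5 - 1.8x.
Set SMB = MC: 238.5 - 1.8x = 53.1 + 1.9x → x* = 50.1081.
Gap = |33.1154 − 50.1081| = 16.9927.

17.0 units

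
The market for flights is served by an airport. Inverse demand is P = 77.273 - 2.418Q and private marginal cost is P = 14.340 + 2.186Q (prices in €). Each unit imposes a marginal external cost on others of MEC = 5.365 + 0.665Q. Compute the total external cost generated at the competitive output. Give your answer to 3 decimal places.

€135.462

Market equilibrium (private): 14.340 + 2.186Q = 77.273 - 2.418Q → Q_m = 13.6692.
Total external cost = ∫₀^{Q_m} (5.365 + 0.665Q) dQ = 5.365×13.6692 + ½×0.665×13.6692² = 135.4619.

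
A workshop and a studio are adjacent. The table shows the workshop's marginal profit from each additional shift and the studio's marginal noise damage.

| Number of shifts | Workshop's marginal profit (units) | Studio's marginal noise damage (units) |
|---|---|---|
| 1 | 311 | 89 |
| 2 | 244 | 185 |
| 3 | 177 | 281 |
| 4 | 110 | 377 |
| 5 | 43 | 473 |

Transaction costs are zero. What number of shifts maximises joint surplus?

2

Bargaining reaches the level where marginal profit last exceeds marginal noise damage.
That holds through level 2 (244 ≥ 185) but not at 3 (177 < 281).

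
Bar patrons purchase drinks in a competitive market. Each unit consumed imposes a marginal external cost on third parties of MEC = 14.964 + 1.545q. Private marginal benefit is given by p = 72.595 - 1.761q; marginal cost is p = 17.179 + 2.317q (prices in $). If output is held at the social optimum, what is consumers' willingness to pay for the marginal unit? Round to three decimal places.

Social marginal benefit = demand − MEC = 57.631 - 3.306q.
Set SMB = MC: 57.631 - 3.306q = 17.179 + 2.317q → q* = 7.1940.
Consumer price on the demand curve at q*: 72.595 − 1.761×7.1940 = 59.9264.

P = $59.926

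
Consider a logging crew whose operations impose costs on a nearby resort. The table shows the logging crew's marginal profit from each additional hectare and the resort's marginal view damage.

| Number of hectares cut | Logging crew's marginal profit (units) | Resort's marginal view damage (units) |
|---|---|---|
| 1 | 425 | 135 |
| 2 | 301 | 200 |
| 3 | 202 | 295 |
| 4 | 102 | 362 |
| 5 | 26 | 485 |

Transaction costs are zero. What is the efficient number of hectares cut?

2

Bargaining reaches the level where marginal profit last exceeds marginal view damage.
That holds through level 2 (301 ≥ 200) but not at 3 (202 < 295).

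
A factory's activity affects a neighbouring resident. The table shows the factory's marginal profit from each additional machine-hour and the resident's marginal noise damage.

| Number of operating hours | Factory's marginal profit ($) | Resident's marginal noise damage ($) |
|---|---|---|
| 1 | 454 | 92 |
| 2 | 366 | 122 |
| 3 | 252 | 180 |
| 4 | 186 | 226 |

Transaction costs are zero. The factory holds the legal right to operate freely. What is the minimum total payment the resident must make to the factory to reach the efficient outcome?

Left alone the factory would choose level 4 (marginal profit stays positive).
Efficient level: k* = 3 (marginal profit ≥ marginal noise damage through 3).
The resident must at least cover the factory's forgone profit from cutting 4→3: 186 = 186.

$186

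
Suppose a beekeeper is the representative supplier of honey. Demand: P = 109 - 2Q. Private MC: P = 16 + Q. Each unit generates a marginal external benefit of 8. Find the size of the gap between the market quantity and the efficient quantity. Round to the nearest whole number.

Market equilibrium (private): 16 + Q = 109 - 2Q → Q_m = 31.0000.
Social marginal cost = private MC − MEB = 8 + Q.
Set SMC = demand: 8 + Q = 109 - 2Q → Q* = 33.6667.
Gap = |31.0000 − 33.6667| = 2.6667.

3 units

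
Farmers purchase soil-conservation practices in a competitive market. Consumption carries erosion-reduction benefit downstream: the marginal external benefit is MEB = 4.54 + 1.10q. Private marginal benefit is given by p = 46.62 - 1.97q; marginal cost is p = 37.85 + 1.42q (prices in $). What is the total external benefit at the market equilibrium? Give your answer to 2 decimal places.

Market equilibrium (private): 37.85 + 1.42q = 46.62 - 1.97q → q_m = 2.5870.
Total external benefit = ∫₀^{q_m} (4.54 + 1.10q) dq = 4.54×2.5870 + ½×1.10×2.5870² = 15.4259.

$15.43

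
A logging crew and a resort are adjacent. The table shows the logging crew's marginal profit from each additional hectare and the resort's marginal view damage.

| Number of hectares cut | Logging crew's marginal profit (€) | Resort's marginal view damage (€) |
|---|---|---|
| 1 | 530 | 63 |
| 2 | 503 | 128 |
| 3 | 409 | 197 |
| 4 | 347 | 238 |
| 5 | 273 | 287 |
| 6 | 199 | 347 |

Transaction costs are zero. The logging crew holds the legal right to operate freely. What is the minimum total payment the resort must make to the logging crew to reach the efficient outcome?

€472

Left alone the logging crew would choose level 6 (marginal profit stays positive).
Efficient level: k* = 4 (marginal profit ≥ marginal view damage through 4).
The resort must at least cover the logging crew's forgone profit from cutting 6→4: 273 + 199 = 472.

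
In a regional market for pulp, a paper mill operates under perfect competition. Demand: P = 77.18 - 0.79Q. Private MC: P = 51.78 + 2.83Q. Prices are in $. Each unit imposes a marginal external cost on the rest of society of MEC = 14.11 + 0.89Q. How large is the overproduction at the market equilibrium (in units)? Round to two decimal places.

Market equilibrium (private): 51.78 + 2.83Q = 77.18 - 0.79Q → Q_m = 7.0166.
Social marginal cost = private MC + MEC = 65.89 + 3.72Q.
Set SMC = demand: 65.89 + 3.72Q = 77.18 - 0.79Q → Q* = 2.5033.
Gap = |7.0166 − 2.5033| = 4.5133.

4.51 units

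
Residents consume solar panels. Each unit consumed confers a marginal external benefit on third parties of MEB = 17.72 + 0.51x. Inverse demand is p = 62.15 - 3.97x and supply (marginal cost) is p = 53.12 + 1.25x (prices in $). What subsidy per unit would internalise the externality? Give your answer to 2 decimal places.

Social marginal benefit = demand + MEB = 79.87 - 3.46x.
Set SMB = MC: 79.87 - 3.46x = 53.12 + 1.25x → x* = 5.6794.
The Pigouvian subsidy equals MEB at x*: 17.72 + 0.51×5.6794 = 20.6165.

subsidy = $20.62 per unit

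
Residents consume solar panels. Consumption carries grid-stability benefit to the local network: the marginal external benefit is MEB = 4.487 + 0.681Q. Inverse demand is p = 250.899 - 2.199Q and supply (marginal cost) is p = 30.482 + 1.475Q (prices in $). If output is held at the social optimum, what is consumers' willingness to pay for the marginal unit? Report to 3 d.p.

P = $85.659

Social marginal benefit = demand + MEB = 255.386 - 1.518Q.
Set SMB = MC: 255.386 - 1.518Q = 30.482 + 1.475Q → Q* = 75.1433.
Consumer price on the demand curve at Q*: 250.899 − 2.199×75.1433 = 85.6589.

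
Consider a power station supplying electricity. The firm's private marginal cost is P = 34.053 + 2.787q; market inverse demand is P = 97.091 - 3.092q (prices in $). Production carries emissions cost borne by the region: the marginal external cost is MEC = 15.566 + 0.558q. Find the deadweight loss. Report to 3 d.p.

DWL = $36.070

Market equilibrium (private): 34.053 + 2.787q = 97.091 - 3.092q → q_m = 10.7226.
Social marginal cost = private MC + MEC = 49.619 + 3.345q.
Set SMC = demand: 49.619 + 3.345q = 97.091 - 3.092q → q* = 7.3749.
Height of the DWL triangle at q_m is SMC(q_m) − demand(q_m) = MEC(q_m) = 21.5492.
DWL = ½ × 3.3477 × 21.5492 = 36.0701.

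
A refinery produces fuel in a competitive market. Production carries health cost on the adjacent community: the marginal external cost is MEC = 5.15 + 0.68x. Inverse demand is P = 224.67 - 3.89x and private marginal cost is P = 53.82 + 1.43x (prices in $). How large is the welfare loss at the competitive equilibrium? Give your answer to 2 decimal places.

Market equilibrium (private): 53.82 + 1.43x = 224.67 - 3.89x → x_m = 32.1147.
Social marginal cost = private MC + MEC = 58.97 + 2.11x.
Set SMC = demand: 58.97 + 2.11x = 224.67 - 3.89x → x* = 27.6167.
The loss is the area between SMC and demand from x* to x_m; with linear curves that's a triangle of height MEC(x_m).
DWL = ½ × 4.4980 × 26.9880 = 60.6960.

DWL = $60.70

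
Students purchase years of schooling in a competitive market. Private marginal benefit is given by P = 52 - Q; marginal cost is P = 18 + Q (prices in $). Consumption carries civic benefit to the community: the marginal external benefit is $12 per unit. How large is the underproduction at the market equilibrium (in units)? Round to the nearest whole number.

6 units

Market equilibrium (private): 18 + Q = 52 - Q → Q_m = 17.0000.
Social marginal benefit = demand + MEB = 64 - Q.
Set SMB = MC: 64 - Q = 18 + Q → Q* = 23.0000.
Gap = |17.0000 − 23.0000| = 6.0000.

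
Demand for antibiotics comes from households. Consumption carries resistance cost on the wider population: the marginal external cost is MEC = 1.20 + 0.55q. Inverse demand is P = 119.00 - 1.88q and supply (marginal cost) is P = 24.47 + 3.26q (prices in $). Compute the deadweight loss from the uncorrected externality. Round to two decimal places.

DWL = $11.25

Market equilibrium (private): 24.47 + 3.26q = 119.00 - 1.88q → q_m = 18.3911.
Social marginal benefit = demand − MEC = 117.80 - 2.43q.
Set SMB = MC: 117.80 - 2.43q = 24.47 + 3.26q → q* = 16.4025.
The welfare-loss triangle has base |q_m − q*| and height MEC(q_m) (the vertical gap between SMB and MC is zero at q* and MEC at q_m).
DWL = ½ × 1.9886 × 11.3151 = 11.2506.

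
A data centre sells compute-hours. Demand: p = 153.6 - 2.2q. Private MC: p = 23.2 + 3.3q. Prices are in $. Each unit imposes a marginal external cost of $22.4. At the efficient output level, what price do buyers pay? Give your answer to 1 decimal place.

Social marginal cost = private MC + MEC = 45.6 + 3.3q.
Set SMC = demand: 45.6 + 3.3q = 153.6 - 2.2q → q* = 19.6364.
Consumer price on the demand curve at q*: 153.6 − 2.2×19.6364 = 110.3999.

P = $110.4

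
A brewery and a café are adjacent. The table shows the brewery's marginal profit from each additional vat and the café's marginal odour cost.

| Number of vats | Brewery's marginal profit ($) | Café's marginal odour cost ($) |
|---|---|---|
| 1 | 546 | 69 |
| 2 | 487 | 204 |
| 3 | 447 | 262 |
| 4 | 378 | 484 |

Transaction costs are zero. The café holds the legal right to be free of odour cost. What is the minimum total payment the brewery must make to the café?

$535

Efficient level: marginal profit ≥ marginal odour cost through level 3, so k* = 3.
With the café holding the right, the brewery must at least compensate total damage at k*: 69 + 204 + 262 = 535.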